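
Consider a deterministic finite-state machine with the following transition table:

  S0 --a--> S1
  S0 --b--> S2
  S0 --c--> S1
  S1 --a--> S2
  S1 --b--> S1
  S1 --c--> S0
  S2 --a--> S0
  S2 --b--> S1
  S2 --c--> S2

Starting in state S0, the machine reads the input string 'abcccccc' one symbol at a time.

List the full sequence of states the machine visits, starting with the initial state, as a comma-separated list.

Start: S0
  read 'a': S0 --a--> S1
  read 'b': S1 --b--> S1
  read 'c': S1 --c--> S0
  read 'c': S0 --c--> S1
  read 'c': S1 --c--> S0
  read 'c': S0 --c--> S1
  read 'c': S1 --c--> S0
  read 'c': S0 --c--> S1

Answer: S0, S1, S1, S0, S1, S0, S1, S0, S1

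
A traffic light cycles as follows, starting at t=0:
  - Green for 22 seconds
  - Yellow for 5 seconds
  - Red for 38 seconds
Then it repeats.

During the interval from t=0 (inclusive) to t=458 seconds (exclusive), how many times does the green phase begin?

Cycle = 22+5+38 = 65s
green phase starts at t = k*65 + 0 for k=0,1,2,...
Need k*65+0 < 458 → k < 7.046
k ∈ {0, ..., 7} → 8 starts

Answer: 8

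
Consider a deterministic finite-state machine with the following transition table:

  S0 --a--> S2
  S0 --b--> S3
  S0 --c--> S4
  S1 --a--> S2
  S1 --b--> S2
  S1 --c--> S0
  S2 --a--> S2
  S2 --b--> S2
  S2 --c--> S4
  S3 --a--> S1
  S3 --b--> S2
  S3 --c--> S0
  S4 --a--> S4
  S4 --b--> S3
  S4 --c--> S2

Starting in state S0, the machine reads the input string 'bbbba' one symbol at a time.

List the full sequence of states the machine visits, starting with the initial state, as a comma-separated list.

Answer: S0, S3, S2, S2, S2, S2

Derivation:
Start: S0
  read 'b': S0 --b--> S3
  read 'b': S3 --b--> S2
  read 'b': S2 --b--> S2
  read 'b': S2 --b--> S2
  read 'a': S2 --a--> S2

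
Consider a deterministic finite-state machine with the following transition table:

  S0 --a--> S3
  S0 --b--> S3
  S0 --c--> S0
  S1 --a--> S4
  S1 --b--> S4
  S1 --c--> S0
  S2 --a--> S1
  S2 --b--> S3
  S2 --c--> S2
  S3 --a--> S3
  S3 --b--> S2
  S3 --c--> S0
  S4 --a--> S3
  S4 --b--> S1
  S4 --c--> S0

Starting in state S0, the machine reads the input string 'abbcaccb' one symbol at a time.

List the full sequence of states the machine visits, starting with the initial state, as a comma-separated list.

Start: S0
  read 'a': S0 --a--> S3
  read 'b': S3 --b--> S2
  read 'b': S2 --b--> S3
  read 'c': S3 --c--> S0
  read 'a': S0 --a--> S3
  read 'c': S3 --c--> S0
  read 'c': S0 --c--> S0
  read 'b': S0 --b--> S3

Answer: S0, S3, S2, S3, S0, S3, S0, S0, S3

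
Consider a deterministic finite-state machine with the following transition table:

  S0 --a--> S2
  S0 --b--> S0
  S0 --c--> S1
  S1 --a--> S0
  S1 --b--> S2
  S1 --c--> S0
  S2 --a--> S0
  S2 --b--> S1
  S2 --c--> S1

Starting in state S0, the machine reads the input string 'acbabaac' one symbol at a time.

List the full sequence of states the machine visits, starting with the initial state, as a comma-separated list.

Start: S0
  read 'a': S0 --a--> S2
  read 'c': S2 --c--> S1
  read 'b': S1 --b--> S2
  read 'a': S2 --a--> S0
  read 'b': S0 --b--> S0
  read 'a': S0 --a--> S2
  read 'a': S2 --a--> S0
  read 'c': S0 --c--> S1

Answer: S0, S2, S1, S2, S0, S0, S2, S0, S1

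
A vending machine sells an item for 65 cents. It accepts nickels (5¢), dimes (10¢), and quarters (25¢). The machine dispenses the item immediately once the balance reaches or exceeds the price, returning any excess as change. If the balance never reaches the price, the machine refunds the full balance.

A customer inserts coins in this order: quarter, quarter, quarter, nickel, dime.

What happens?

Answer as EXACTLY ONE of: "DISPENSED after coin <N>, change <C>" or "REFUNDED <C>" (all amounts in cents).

Answer: DISPENSED after coin 3, change 10

Derivation:
Price: 65¢
Coin 1 (quarter, 25¢): balance = 25¢
Coin 2 (quarter, 25¢): balance = 50¢
Coin 3 (quarter, 25¢): balance = 75¢
  → balance >= price → DISPENSE, change = 75 - 65 = 10¢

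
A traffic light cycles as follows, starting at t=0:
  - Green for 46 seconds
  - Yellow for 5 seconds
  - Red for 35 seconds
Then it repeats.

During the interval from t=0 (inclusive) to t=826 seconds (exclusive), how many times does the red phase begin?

Cycle = 46+5+35 = 86s
red phase starts at t = k*86 + 51 for k=0,1,2,...
Need k*86+51 < 826 → k < 9.012
k ∈ {0, ..., 9} → 10 starts

Answer: 10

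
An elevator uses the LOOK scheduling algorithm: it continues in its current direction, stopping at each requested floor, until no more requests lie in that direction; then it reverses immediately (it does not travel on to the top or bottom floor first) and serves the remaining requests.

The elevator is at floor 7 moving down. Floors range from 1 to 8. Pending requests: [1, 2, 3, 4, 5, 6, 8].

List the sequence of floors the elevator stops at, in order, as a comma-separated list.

Answer: 6, 5, 4, 3, 2, 1, 8

Derivation:
Current: 7, moving DOWN
Serve below first (descending): [6, 5, 4, 3, 2, 1]
Then reverse, serve above (ascending): [8]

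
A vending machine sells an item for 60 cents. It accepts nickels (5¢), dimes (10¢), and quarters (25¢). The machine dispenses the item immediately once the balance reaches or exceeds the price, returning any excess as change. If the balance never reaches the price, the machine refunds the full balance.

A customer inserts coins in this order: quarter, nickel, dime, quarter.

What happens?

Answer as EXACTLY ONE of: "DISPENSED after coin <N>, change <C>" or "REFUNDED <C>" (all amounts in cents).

Price: 60¢
Coin 1 (quarter, 25¢): balance = 25¢
Coin 2 (nickel, 5¢): balance = 30¢
Coin 3 (dime, 10¢): balance = 40¢
Coin 4 (quarter, 25¢): balance = 65¢
  → balance >= price → DISPENSE, change = 65 - 60 = 5¢

Answer: DISPENSED after coin 4, change 5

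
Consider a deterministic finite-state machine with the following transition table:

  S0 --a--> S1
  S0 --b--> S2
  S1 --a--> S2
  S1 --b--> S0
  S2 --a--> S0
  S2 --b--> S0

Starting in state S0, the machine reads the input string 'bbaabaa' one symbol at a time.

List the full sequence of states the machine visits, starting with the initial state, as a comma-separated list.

Answer: S0, S2, S0, S1, S2, S0, S1, S2

Derivation:
Start: S0
  read 'b': S0 --b--> S2
  read 'b': S2 --b--> S0
  read 'a': S0 --a--> S1
  read 'a': S1 --a--> S2
  read 'b': S2 --b--> S0
  read 'a': S0 --a--> S1
  read 'a': S1 --a--> S2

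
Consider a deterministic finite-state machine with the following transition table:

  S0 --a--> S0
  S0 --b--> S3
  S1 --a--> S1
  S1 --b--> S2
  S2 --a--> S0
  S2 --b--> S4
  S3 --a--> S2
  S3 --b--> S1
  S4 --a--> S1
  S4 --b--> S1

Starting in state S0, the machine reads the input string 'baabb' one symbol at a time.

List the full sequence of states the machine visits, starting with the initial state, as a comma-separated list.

Start: S0
  read 'b': S0 --b--> S3
  read 'a': S3 --a--> S2
  read 'a': S2 --a--> S0
  read 'b': S0 --b--> S3
  read 'b': S3 --b--> S1

Answer: S0, S3, S2, S0, S3, S1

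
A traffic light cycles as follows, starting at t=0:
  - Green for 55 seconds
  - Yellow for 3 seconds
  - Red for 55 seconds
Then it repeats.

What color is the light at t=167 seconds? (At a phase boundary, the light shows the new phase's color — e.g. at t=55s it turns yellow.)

Cycle length = 55 + 3 + 55 = 113s
t = 167, phase_t = 167 mod 113 = 54
54 < 55 (green end) → GREEN

Answer: green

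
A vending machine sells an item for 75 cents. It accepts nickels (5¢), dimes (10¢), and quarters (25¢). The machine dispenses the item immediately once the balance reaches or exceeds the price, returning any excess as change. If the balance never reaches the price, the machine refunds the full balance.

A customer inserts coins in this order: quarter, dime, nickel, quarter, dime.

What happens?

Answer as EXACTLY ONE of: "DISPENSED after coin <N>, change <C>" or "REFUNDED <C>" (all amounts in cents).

Price: 75¢
Coin 1 (quarter, 25¢): balance = 25¢
Coin 2 (dime, 10¢): balance = 35¢
Coin 3 (nickel, 5¢): balance = 40¢
Coin 4 (quarter, 25¢): balance = 65¢
Coin 5 (dime, 10¢): balance = 75¢
  → balance >= price → DISPENSE, change = 75 - 75 = 0¢

Answer: DISPENSED after coin 5, change 0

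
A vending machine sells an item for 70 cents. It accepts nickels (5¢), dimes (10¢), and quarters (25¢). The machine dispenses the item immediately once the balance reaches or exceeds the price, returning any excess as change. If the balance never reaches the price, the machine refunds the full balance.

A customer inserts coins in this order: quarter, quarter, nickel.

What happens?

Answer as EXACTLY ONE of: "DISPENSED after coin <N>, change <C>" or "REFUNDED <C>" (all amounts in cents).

Price: 70¢
Coin 1 (quarter, 25¢): balance = 25¢
Coin 2 (quarter, 25¢): balance = 50¢
Coin 3 (nickel, 5¢): balance = 55¢
All coins inserted, balance 55¢ < price 70¢ → REFUND 55¢

Answer: REFUNDED 55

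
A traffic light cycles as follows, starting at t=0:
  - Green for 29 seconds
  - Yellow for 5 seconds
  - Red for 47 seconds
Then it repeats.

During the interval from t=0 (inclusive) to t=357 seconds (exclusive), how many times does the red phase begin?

Answer: 4

Derivation:
Cycle = 29+5+47 = 81s
red phase starts at t = k*81 + 34 for k=0,1,2,...
Need k*81+34 < 357 → k < 3.988
k ∈ {0, ..., 3} → 4 starts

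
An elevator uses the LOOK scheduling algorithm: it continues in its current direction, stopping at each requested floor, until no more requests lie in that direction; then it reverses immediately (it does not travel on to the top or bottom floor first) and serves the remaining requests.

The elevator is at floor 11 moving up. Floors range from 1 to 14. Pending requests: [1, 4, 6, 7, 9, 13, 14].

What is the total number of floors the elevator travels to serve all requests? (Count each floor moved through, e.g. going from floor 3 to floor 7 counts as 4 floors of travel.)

Start at floor 11 moving up, LOOK stop order: [13, 14, 9, 7, 6, 4, 1]
  11 → 13: |13-11| = 2, total = 2
  13 → 14: |14-13| = 1, total = 3
  14 → 9: |9-14| = 5, total = 8
  9 → 7: |7-9| = 2, total = 10
  7 → 6: |6-7| = 1, total = 11
  6 → 4: |4-6| = 2, total = 13
  4 → 1: |1-4| = 3, total = 16

Answer: 16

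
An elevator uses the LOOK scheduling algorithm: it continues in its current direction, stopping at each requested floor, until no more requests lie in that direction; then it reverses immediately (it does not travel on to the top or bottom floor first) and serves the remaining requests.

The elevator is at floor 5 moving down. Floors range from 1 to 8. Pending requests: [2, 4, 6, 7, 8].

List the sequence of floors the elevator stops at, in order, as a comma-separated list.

Current: 5, moving DOWN
Serve below first (descending): [4, 2]
Then reverse, serve above (ascending): [6, 7, 8]

Answer: 4, 2, 6, 7, 8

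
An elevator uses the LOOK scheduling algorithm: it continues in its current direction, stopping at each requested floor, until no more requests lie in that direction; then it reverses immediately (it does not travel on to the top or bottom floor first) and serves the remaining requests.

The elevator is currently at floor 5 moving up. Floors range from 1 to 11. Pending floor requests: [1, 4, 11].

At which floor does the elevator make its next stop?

Current floor: 5, direction: up
Requests above: [11]
Requests below: [1, 4]
Moving up and requests lie above → nearest above is min([11]) = 11

Answer: 11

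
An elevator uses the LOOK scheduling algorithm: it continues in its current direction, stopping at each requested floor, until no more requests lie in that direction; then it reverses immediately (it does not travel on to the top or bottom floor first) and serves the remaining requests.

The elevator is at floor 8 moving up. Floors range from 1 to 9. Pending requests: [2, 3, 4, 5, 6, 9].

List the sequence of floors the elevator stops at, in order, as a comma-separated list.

Answer: 9, 6, 5, 4, 3, 2

Derivation:
Current: 8, moving UP
Serve above first (ascending): [9]
Then reverse, serve below (descending): [6, 5, 4, 3, 2]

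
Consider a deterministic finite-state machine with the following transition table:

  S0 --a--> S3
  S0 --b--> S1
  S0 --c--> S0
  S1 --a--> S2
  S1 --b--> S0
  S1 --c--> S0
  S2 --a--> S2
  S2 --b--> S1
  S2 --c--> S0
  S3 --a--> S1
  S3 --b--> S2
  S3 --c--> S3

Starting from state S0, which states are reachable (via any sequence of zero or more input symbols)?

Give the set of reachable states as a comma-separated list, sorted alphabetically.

Answer: S0, S1, S2, S3

Derivation:
BFS from S0:
  visit S0: S0--a-->S3 (new), S0--b-->S1 (new), S0--c-->S0 (seen)
  visit S3: S3--a-->S1 (seen), S3--b-->S2 (new), S3--c-->S3 (seen)
  visit S1: S1--a-->S2 (seen), S1--b-->S0 (seen), S1--c-->S0 (seen)
  visit S2: S2--a-->S2 (seen), S2--b-->S1 (seen), S2--c-->S0 (seen)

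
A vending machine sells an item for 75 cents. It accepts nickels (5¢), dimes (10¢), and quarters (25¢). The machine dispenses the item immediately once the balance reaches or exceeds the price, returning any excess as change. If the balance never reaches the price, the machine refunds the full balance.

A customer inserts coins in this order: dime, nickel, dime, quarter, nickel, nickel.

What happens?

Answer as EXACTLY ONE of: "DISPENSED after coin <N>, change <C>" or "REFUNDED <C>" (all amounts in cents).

Price: 75¢
Coin 1 (dime, 10¢): balance = 10¢
Coin 2 (nickel, 5¢): balance = 15¢
Coin 3 (dime, 10¢): balance = 25¢
Coin 4 (quarter, 25¢): balance = 50¢
Coin 5 (nickel, 5¢): balance = 55¢
Coin 6 (nickel, 5¢): balance = 60¢
All coins inserted, balance 60¢ < price 75¢ → REFUND 60¢

Answer: REFUNDED 60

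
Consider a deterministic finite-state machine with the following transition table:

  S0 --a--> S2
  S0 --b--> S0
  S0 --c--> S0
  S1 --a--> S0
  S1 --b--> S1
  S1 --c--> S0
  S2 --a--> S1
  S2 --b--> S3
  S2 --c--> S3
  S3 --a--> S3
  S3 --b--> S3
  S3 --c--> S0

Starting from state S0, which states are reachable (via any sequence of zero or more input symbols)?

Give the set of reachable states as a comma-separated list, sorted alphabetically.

Answer: S0, S1, S2, S3

Derivation:
BFS from S0:
  visit S0: S0--a-->S2 (new), S0--b-->S0 (seen), S0--c-->S0 (seen)
  visit S2: S2--a-->S1 (new), S2--b-->S3 (new), S2--c-->S3 (seen)
  visit S1: S1--a-->S0 (seen), S1--b-->S1 (seen), S1--c-->S0 (seen)
  visit S3: S3--a-->S3 (seen), S3--b-->S3 (seen), S3--c-->S0 (seen)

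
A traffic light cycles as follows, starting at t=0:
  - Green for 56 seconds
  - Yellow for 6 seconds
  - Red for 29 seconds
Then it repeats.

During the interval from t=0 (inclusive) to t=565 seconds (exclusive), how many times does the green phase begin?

Answer: 7

Derivation:
Cycle = 56+6+29 = 91s
green phase starts at t = k*91 + 0 for k=0,1,2,...
Need k*91+0 < 565 → k < 6.209
k ∈ {0, ..., 6} → 7 starts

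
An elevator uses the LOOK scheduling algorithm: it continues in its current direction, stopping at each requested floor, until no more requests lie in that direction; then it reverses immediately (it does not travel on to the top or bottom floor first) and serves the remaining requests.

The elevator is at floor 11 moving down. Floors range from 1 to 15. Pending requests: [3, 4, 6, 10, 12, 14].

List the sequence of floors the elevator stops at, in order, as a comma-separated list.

Current: 11, moving DOWN
Serve below first (descending): [10, 6, 4, 3]
Then reverse, serve above (ascending): [12, 14]

Answer: 10, 6, 4, 3, 12, 14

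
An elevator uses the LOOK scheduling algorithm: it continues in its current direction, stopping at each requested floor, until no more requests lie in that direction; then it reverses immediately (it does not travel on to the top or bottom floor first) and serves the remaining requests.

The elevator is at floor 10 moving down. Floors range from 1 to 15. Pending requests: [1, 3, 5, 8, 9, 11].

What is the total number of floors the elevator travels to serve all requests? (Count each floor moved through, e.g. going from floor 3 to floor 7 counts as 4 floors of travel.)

Answer: 19

Derivation:
Start at floor 10 moving down, LOOK stop order: [9, 8, 5, 3, 1, 11]
  10 → 9: |9-10| = 1, total = 1
  9 → 8: |8-9| = 1, total = 2
  8 → 5: |5-8| = 3, total = 5
  5 → 3: |3-5| = 2, total = 7
  3 → 1: |1-3| = 2, total = 9
  1 → 11: |11-1| = 10, total = 19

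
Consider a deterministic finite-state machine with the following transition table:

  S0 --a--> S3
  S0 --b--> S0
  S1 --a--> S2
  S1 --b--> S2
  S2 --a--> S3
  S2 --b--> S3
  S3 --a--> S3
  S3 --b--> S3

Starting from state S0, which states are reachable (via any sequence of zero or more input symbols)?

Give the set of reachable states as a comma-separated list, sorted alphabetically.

Answer: S0, S3

Derivation:
BFS from S0:
  visit S0: S0--a-->S3 (new), S0--b-->S0 (seen)
  visit S3: S3--a-->S3 (seen), S3--b-->S3 (seen)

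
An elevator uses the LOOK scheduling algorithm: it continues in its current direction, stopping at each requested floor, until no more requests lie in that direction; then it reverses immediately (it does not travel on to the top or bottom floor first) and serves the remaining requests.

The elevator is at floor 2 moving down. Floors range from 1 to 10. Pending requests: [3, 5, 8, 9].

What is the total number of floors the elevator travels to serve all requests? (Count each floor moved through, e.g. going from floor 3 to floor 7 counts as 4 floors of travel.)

Answer: 7

Derivation:
Start at floor 2 moving down, LOOK stop order: [3, 5, 8, 9]
  2 → 3: |3-2| = 1, total = 1
  3 → 5: |5-3| = 2, total = 3
  5 → 8: |8-5| = 3, total = 6
  8 → 9: |9-8| = 1, total = 7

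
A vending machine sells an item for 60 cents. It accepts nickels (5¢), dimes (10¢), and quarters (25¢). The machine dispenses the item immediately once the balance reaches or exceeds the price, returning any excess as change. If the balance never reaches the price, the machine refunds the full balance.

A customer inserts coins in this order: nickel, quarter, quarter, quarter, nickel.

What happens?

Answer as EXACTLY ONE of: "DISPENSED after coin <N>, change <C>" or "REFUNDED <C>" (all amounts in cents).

Price: 60¢
Coin 1 (nickel, 5¢): balance = 5¢
Coin 2 (quarter, 25¢): balance = 30¢
Coin 3 (quarter, 25¢): balance = 55¢
Coin 4 (quarter, 25¢): balance = 80¢
  → balance >= price → DISPENSE, change = 80 - 60 = 20¢

Answer: DISPENSED after coin 4, change 20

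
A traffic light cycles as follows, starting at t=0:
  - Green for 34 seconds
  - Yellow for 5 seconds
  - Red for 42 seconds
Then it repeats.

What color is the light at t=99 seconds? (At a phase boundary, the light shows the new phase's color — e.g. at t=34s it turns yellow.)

Cycle length = 34 + 5 + 42 = 81s
t = 99, phase_t = 99 mod 81 = 18
18 < 34 (green end) → GREEN

Answer: green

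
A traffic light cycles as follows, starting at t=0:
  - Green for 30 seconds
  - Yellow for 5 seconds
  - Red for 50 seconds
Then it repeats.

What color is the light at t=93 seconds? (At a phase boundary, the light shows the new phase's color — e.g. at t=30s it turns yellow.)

Answer: green

Derivation:
Cycle length = 30 + 5 + 50 = 85s
t = 93, phase_t = 93 mod 85 = 8
8 < 30 (green end) → GREEN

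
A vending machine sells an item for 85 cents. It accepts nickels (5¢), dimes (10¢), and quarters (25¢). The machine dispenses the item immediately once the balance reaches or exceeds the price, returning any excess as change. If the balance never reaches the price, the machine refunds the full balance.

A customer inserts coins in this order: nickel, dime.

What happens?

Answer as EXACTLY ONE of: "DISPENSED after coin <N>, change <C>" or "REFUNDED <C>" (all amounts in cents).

Price: 85¢
Coin 1 (nickel, 5¢): balance = 5¢
Coin 2 (dime, 10¢): balance = 15¢
All coins inserted, balance 15¢ < price 85¢ → REFUND 15¢

Answer: REFUNDED 15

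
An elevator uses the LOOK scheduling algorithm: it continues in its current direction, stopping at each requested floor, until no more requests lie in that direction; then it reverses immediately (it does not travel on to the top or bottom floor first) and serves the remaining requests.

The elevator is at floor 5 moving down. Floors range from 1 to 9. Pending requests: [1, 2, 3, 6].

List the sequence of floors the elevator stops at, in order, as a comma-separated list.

Answer: 3, 2, 1, 6

Derivation:
Current: 5, moving DOWN
Serve below first (descending): [3, 2, 1]
Then reverse, serve above (ascending): [6]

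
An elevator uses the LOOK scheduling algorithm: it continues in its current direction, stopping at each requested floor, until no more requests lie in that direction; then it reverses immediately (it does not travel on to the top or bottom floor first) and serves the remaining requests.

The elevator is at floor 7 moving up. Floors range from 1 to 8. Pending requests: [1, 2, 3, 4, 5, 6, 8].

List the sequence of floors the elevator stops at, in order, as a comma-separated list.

Current: 7, moving UP
Serve above first (ascending): [8]
Then reverse, serve below (descending): [6, 5, 4, 3, 2, 1]

Answer: 8, 6, 5, 4, 3, 2, 1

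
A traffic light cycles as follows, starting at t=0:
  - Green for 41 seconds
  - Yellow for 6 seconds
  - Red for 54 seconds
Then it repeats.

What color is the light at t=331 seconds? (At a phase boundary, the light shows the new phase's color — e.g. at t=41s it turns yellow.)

Answer: green

Derivation:
Cycle length = 41 + 6 + 54 = 101s
t = 331, phase_t = 331 mod 101 = 28
28 < 41 (green end) → GREEN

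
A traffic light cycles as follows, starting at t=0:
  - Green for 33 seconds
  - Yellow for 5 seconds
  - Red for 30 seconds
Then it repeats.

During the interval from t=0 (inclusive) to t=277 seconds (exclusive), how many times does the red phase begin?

Answer: 4

Derivation:
Cycle = 33+5+30 = 68s
red phase starts at t = k*68 + 38 for k=0,1,2,...
Need k*68+38 < 277 → k < 3.515
k ∈ {0, ..., 3} → 4 starts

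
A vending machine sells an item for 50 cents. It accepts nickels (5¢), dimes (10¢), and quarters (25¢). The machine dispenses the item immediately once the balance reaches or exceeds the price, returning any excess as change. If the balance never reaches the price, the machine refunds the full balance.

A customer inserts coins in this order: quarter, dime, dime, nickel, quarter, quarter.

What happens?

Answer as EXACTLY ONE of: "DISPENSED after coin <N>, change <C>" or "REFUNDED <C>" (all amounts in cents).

Answer: DISPENSED after coin 4, change 0

Derivation:
Price: 50¢
Coin 1 (quarter, 25¢): balance = 25¢
Coin 2 (dime, 10¢): balance = 35¢
Coin 3 (dime, 10¢): balance = 45¢
Coin 4 (nickel, 5¢): balance = 50¢
  → balance >= price → DISPENSE, change = 50 - 50 = 0¢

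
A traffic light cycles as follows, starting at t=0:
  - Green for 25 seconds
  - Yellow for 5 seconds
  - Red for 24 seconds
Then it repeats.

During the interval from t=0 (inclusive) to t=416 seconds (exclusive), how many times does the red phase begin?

Cycle = 25+5+24 = 54s
red phase starts at t = k*54 + 30 for k=0,1,2,...
Need k*54+30 < 416 → k < 7.148
k ∈ {0, ..., 7} → 8 starts

Answer: 8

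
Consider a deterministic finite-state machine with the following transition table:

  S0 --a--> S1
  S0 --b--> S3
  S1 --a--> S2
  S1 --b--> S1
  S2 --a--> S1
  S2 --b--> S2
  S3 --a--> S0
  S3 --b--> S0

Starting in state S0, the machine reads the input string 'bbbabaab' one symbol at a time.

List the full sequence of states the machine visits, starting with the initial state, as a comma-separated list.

Answer: S0, S3, S0, S3, S0, S3, S0, S1, S1

Derivation:
Start: S0
  read 'b': S0 --b--> S3
  read 'b': S3 --b--> S0
  read 'b': S0 --b--> S3
  read 'a': S3 --a--> S0
  read 'b': S0 --b--> S3
  read 'a': S3 --a--> S0
  read 'a': S0 --a--> S1
  read 'b': S1 --b--> S1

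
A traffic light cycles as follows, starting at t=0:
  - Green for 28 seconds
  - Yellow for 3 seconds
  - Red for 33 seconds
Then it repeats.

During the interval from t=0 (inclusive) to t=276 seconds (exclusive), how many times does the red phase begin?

Answer: 4

Derivation:
Cycle = 28+3+33 = 64s
red phase starts at t = k*64 + 31 for k=0,1,2,...
Need k*64+31 < 276 → k < 3.828
k ∈ {0, ..., 3} → 4 starts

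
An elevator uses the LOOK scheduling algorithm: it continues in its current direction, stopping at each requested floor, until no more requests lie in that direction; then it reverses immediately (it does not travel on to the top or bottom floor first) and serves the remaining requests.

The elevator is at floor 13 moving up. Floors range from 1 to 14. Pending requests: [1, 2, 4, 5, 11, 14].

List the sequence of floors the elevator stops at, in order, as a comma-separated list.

Current: 13, moving UP
Serve above first (ascending): [14]
Then reverse, serve below (descending): [11, 5, 4, 2, 1]

Answer: 14, 11, 5, 4, 2, 1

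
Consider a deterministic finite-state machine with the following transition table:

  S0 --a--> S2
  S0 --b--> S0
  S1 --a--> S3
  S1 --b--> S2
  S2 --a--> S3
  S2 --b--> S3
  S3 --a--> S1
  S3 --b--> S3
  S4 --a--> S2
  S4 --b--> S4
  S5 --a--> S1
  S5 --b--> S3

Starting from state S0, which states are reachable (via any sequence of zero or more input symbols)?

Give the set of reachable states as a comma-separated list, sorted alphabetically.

Answer: S0, S1, S2, S3

Derivation:
BFS from S0:
  visit S0: S0--a-->S2 (new), S0--b-->S0 (seen)
  visit S2: S2--a-->S3 (new), S2--b-->S3 (seen)
  visit S3: S3--a-->S1 (new), S3--b-->S3 (seen)
  visit S1: S1--a-->S3 (seen), S1--b-->S2 (seen)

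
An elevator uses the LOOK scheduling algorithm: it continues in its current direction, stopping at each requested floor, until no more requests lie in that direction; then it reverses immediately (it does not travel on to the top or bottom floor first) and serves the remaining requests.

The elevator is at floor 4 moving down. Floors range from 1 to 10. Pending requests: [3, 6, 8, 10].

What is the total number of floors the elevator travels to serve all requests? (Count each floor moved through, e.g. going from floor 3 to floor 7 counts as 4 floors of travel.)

Start at floor 4 moving down, LOOK stop order: [3, 6, 8, 10]
  4 → 3: |3-4| = 1, total = 1
  3 → 6: |6-3| = 3, total = 4
  6 → 8: |8-6| = 2, total = 6
  8 → 10: |10-8| = 2, total = 8

Answer: 8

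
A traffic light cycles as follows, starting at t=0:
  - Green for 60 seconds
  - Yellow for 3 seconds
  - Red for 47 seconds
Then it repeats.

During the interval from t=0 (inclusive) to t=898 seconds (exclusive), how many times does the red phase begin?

Cycle = 60+3+47 = 110s
red phase starts at t = k*110 + 63 for k=0,1,2,...
Need k*110+63 < 898 → k < 7.591
k ∈ {0, ..., 7} → 8 starts

Answer: 8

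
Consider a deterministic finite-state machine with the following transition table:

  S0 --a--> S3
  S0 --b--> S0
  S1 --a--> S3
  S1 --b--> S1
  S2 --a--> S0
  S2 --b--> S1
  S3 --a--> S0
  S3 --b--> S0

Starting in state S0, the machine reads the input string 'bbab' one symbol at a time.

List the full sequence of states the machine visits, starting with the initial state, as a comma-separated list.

Answer: S0, S0, S0, S3, S0

Derivation:
Start: S0
  read 'b': S0 --b--> S0
  read 'b': S0 --b--> S0
  read 'a': S0 --a--> S3
  read 'b': S3 --b--> S0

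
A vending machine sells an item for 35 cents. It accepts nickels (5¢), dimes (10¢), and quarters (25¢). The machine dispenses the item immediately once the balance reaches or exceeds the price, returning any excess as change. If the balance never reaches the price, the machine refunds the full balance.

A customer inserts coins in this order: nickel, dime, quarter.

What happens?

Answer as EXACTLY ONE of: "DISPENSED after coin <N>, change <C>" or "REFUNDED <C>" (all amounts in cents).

Price: 35¢
Coin 1 (nickel, 5¢): balance = 5¢
Coin 2 (dime, 10¢): balance = 15¢
Coin 3 (quarter, 25¢): balance = 40¢
  → balance >= price → DISPENSE, change = 40 - 35 = 5¢

Answer: DISPENSED after coin 3, change 5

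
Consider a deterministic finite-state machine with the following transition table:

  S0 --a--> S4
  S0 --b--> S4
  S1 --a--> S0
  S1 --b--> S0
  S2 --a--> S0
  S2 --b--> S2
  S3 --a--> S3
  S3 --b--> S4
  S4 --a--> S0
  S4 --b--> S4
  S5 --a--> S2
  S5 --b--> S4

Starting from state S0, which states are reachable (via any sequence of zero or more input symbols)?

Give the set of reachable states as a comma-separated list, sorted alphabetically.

Answer: S0, S4

Derivation:
BFS from S0:
  visit S0: S0--a-->S4 (new), S0--b-->S4 (seen)
  visit S4: S4--a-->S0 (seen), S4--b-->S4 (seen)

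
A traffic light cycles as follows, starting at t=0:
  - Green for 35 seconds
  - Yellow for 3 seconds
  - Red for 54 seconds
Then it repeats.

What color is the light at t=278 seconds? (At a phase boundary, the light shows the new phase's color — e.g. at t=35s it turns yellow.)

Answer: green

Derivation:
Cycle length = 35 + 3 + 54 = 92s
t = 278, phase_t = 278 mod 92 = 2
2 < 35 (green end) → GREEN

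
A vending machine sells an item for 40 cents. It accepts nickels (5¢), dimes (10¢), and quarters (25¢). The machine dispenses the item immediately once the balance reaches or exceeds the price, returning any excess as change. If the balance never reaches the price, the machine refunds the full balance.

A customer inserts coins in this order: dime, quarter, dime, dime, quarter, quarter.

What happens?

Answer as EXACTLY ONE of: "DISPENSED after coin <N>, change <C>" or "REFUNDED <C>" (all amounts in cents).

Price: 40¢
Coin 1 (dime, 10¢): balance = 10¢
Coin 2 (quarter, 25¢): balance = 35¢
Coin 3 (dime, 10¢): balance = 45¢
  → balance >= price → DISPENSE, change = 45 - 40 = 5¢

Answer: DISPENSED after coin 3, change 5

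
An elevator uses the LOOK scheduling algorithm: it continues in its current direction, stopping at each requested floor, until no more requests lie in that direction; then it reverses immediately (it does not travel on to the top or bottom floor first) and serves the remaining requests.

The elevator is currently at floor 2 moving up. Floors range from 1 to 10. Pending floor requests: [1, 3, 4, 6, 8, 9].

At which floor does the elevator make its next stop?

Current floor: 2, direction: up
Requests above: [3, 4, 6, 8, 9]
Requests below: [1]
Moving up and requests lie above → nearest above is min([3, 4, 6, 8, 9]) = 3

Answer: 3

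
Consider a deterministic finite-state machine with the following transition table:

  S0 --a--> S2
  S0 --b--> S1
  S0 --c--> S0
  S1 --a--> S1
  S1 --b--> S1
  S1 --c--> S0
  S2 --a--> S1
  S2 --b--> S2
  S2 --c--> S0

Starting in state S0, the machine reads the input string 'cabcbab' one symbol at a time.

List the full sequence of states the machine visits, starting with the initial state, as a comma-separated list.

Answer: S0, S0, S2, S2, S0, S1, S1, S1

Derivation:
Start: S0
  read 'c': S0 --c--> S0
  read 'a': S0 --a--> S2
  read 'b': S2 --b--> S2
  read 'c': S2 --c--> S0
  read 'b': S0 --b--> S1
  read 'a': S1 --a--> S1
  read 'b': S1 --b--> S1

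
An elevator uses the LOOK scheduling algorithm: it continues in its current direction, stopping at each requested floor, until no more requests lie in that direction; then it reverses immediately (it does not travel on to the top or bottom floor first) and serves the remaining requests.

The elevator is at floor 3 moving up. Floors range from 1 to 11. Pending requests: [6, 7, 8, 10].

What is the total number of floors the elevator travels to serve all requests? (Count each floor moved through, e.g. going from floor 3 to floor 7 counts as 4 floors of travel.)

Start at floor 3 moving up, LOOK stop order: [6, 7, 8, 10]
  3 → 6: |6-3| = 3, total = 3
  6 → 7: |7-6| = 1, total = 4
  7 → 8: |8-7| = 1, total = 5
  8 → 10: |10-8| = 2, total = 7

Answer: 7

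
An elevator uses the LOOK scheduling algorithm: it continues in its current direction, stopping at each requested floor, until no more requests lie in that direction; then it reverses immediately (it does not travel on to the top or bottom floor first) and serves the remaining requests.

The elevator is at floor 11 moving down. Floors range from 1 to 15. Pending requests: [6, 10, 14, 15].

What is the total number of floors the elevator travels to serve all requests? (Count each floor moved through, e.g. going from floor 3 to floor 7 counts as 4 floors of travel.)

Answer: 14

Derivation:
Start at floor 11 moving down, LOOK stop order: [10, 6, 14, 15]
  11 → 10: |10-11| = 1, total = 1
  10 → 6: |6-10| = 4, total = 5
  6 → 14: |14-6| = 8, total = 13
  14 → 15: |15-14| = 1, total = 14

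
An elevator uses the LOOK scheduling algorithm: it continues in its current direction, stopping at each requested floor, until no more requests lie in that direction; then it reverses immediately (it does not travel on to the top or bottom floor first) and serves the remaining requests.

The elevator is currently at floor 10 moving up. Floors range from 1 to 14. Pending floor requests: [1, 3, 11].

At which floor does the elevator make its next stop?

Answer: 11

Derivation:
Current floor: 10, direction: up
Requests above: [11]
Requests below: [1, 3]
Moving up and requests lie above → nearest above is min([11]) = 11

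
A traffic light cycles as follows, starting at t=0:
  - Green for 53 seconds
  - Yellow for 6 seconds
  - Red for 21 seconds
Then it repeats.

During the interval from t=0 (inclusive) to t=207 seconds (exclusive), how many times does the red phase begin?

Answer: 2

Derivation:
Cycle = 53+6+21 = 80s
red phase starts at t = k*80 + 59 for k=0,1,2,...
Need k*80+59 < 207 → k < 1.850
k ∈ {0, ..., 1} → 2 starts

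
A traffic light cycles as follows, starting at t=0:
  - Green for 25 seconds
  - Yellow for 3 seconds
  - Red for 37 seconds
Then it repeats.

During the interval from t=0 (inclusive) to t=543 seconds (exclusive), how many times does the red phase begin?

Cycle = 25+3+37 = 65s
red phase starts at t = k*65 + 28 for k=0,1,2,...
Need k*65+28 < 543 → k < 7.923
k ∈ {0, ..., 7} → 8 starts

Answer: 8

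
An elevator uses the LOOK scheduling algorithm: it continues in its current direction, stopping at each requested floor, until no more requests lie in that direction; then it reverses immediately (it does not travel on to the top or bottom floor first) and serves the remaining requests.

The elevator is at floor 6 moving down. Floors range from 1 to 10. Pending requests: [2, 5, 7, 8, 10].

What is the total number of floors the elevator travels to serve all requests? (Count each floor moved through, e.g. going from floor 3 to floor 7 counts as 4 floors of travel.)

Start at floor 6 moving down, LOOK stop order: [5, 2, 7, 8, 10]
  6 → 5: |5-6| = 1, total = 1
  5 → 2: |2-5| = 3, total = 4
  2 → 7: |7-2| = 5, total = 9
  7 → 8: |8-7| = 1, total = 10
  8 → 10: |10-8| = 2, total = 12

Answer: 12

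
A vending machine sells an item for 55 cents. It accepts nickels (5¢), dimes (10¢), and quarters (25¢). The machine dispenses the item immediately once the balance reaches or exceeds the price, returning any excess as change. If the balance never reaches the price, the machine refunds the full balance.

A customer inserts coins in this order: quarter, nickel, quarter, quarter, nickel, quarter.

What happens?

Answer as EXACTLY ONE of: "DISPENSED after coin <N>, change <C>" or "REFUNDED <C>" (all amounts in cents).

Answer: DISPENSED after coin 3, change 0

Derivation:
Price: 55¢
Coin 1 (quarter, 25¢): balance = 25¢
Coin 2 (nickel, 5¢): balance = 30¢
Coin 3 (quarter, 25¢): balance = 55¢
  → balance >= price → DISPENSE, change = 55 - 55 = 0¢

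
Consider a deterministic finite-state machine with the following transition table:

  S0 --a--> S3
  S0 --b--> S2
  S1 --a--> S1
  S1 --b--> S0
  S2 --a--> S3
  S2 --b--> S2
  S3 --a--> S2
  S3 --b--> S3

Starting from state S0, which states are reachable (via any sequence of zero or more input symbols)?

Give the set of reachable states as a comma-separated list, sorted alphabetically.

BFS from S0:
  visit S0: S0--a-->S3 (new), S0--b-->S2 (new)
  visit S3: S3--a-->S2 (seen), S3--b-->S3 (seen)
  visit S2: S2--a-->S3 (seen), S2--b-->S2 (seen)

Answer: S0, S2, S3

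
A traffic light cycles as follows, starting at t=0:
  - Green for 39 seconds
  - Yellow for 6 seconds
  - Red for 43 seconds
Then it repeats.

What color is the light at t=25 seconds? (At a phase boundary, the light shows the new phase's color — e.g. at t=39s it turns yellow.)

Cycle length = 39 + 6 + 43 = 88s
t = 25, phase_t = 25 mod 88 = 25
25 < 39 (green end) → GREEN

Answer: green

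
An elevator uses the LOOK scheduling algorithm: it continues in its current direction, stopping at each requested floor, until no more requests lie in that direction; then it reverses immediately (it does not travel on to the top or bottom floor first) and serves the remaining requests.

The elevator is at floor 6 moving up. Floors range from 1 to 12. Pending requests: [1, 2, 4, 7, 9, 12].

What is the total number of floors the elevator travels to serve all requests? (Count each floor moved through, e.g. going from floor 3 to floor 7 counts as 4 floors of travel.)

Answer: 17

Derivation:
Start at floor 6 moving up, LOOK stop order: [7, 9, 12, 4, 2, 1]
  6 → 7: |7-6| = 1, total = 1
  7 → 9: |9-7| = 2, total = 3
  9 → 12: |12-9| = 3, total = 6
  12 → 4: |4-12| = 8, total = 14
  4 → 2: |2-4| = 2, total = 16
  2 → 1: |1-2| = 1, total = 17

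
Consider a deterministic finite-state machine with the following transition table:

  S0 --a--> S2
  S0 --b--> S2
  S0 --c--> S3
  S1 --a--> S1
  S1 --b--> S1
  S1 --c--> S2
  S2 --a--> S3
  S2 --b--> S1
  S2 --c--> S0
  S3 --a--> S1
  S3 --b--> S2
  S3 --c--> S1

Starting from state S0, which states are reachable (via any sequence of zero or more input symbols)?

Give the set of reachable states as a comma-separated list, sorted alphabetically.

Answer: S0, S1, S2, S3

Derivation:
BFS from S0:
  visit S0: S0--a-->S2 (new), S0--b-->S2 (seen), S0--c-->S3 (new)
  visit S2: S2--a-->S3 (seen), S2--b-->S1 (new), S2--c-->S0 (seen)
  visit S3: S3--a-->S1 (seen), S3--b-->S2 (seen), S3--c-->S1 (seen)
  visit S1: S1--a-->S1 (seen), S1--b-->S1 (seen), S1--c-->S2 (seen)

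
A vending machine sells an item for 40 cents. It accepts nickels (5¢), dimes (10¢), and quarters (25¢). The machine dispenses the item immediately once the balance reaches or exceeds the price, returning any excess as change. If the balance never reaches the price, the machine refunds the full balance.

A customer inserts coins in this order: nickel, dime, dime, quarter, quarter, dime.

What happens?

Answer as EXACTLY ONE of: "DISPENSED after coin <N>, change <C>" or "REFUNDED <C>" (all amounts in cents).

Answer: DISPENSED after coin 4, change 10

Derivation:
Price: 40¢
Coin 1 (nickel, 5¢): balance = 5¢
Coin 2 (dime, 10¢): balance = 15¢
Coin 3 (dime, 10¢): balance = 25¢
Coin 4 (quarter, 25¢): balance = 50¢
  → balance >= price → DISPENSE, change = 50 - 40 = 10¢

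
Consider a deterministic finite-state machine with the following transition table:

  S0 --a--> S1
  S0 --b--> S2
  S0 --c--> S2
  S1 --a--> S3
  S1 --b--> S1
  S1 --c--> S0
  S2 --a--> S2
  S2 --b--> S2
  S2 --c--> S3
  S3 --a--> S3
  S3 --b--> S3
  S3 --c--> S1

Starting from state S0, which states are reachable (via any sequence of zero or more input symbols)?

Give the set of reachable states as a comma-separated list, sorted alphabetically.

BFS from S0:
  visit S0: S0--a-->S1 (new), S0--b-->S2 (new), S0--c-->S2 (seen)
  visit S1: S1--a-->S3 (new), S1--b-->S1 (seen), S1--c-->S0 (seen)
  visit S2: S2--a-->S2 (seen), S2--b-->S2 (seen), S2--c-->S3 (seen)
  visit S3: S3--a-->S3 (seen), S3--b-->S3 (seen), S3--c-->S1 (seen)

Answer: S0, S1, S2, S3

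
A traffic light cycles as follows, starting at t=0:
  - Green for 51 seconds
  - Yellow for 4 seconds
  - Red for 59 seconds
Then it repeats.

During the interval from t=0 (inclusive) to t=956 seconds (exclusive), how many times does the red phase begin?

Answer: 8

Derivation:
Cycle = 51+4+59 = 114s
red phase starts at t = k*114 + 55 for k=0,1,2,...
Need k*114+55 < 956 → k < 7.904
k ∈ {0, ..., 7} → 8 starts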